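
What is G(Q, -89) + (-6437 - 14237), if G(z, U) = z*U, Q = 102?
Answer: -29752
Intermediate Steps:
G(z, U) = U*z
G(Q, -89) + (-6437 - 14237) = -89*102 + (-6437 - 14237) = -9078 - 20674 = -29752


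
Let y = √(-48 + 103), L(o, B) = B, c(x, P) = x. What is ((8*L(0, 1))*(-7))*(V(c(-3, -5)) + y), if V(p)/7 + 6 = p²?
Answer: -1176 - 56*√55 ≈ -1591.3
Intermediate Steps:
V(p) = -42 + 7*p²
y = √55 ≈ 7.4162
((8*L(0, 1))*(-7))*(V(c(-3, -5)) + y) = ((8*1)*(-7))*((-42 + 7*(-3)²) + √55) = (8*(-7))*((-42 + 7*9) + √55) = -56*((-42 + 63) + √55) = -56*(21 + √55) = -1176 - 56*√55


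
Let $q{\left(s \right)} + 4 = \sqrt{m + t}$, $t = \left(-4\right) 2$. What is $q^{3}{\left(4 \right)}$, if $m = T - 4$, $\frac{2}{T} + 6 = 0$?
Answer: $84 + \frac{107 i \sqrt{111}}{9} \approx 84.0 + 125.26 i$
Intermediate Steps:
$T = - \frac{1}{3}$ ($T = \frac{2}{-6 + 0} = \frac{2}{-6} = 2 \left(- \frac{1}{6}\right) = - \frac{1}{3} \approx -0.33333$)
$t = -8$
$m = - \frac{13}{3}$ ($m = - \frac{1}{3} - 4 = - \frac{13}{3} \approx -4.3333$)
$q{\left(s \right)} = -4 + \frac{i \sqrt{111}}{3}$ ($q{\left(s \right)} = -4 + \sqrt{- \frac{13}{3} - 8} = -4 + \sqrt{- \frac{37}{3}} = -4 + \frac{i \sqrt{111}}{3}$)
$q^{3}{\left(4 \right)} = \left(-4 + \frac{i \sqrt{111}}{3}\right)^{3}$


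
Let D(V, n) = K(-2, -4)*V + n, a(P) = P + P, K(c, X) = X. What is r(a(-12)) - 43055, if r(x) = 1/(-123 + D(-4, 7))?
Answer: -4305501/100 ≈ -43055.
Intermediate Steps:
a(P) = 2*P
D(V, n) = n - 4*V (D(V, n) = -4*V + n = n - 4*V)
r(x) = -1/100 (r(x) = 1/(-123 + (7 - 4*(-4))) = 1/(-123 + (7 + 16)) = 1/(-123 + 23) = 1/(-100) = -1/100)
r(a(-12)) - 43055 = -1/100 - 43055 = -4305501/100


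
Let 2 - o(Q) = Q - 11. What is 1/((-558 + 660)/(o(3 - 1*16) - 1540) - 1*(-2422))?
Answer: 757/1833403 ≈ 0.00041289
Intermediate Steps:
o(Q) = 13 - Q (o(Q) = 2 - (Q - 11) = 2 - (-11 + Q) = 2 + (11 - Q) = 13 - Q)
1/((-558 + 660)/(o(3 - 1*16) - 1540) - 1*(-2422)) = 1/((-558 + 660)/((13 - (3 - 1*16)) - 1540) - 1*(-2422)) = 1/(102/((13 - (3 - 16)) - 1540) + 2422) = 1/(102/((13 - 1*(-13)) - 1540) + 2422) = 1/(102/((13 + 13) - 1540) + 2422) = 1/(102/(26 - 1540) + 2422) = 1/(102/(-1514) + 2422) = 1/(102*(-1/1514) + 2422) = 1/(-51/757 + 2422) = 1/(1833403/757) = 757/1833403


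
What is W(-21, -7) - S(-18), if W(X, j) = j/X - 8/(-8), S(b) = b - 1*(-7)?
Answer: 37/3 ≈ 12.333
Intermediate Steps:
S(b) = 7 + b (S(b) = b + 7 = 7 + b)
W(X, j) = 1 + j/X (W(X, j) = j/X - 8*(-⅛) = j/X + 1 = 1 + j/X)
W(-21, -7) - S(-18) = (-21 - 7)/(-21) - (7 - 18) = -1/21*(-28) - 1*(-11) = 4/3 + 11 = 37/3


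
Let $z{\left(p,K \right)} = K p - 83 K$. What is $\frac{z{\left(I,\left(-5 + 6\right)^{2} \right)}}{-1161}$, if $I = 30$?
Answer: $\frac{53}{1161} \approx 0.04565$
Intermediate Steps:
$z{\left(p,K \right)} = - 83 K + K p$
$\frac{z{\left(I,\left(-5 + 6\right)^{2} \right)}}{-1161} = \frac{\left(-5 + 6\right)^{2} \left(-83 + 30\right)}{-1161} = 1^{2} \left(-53\right) \left(- \frac{1}{1161}\right) = 1 \left(-53\right) \left(- \frac{1}{1161}\right) = \left(-53\right) \left(- \frac{1}{1161}\right) = \frac{53}{1161}$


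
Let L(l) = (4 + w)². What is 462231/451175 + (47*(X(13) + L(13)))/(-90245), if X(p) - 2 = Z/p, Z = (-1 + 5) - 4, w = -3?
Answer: 8330084184/8143257575 ≈ 1.0229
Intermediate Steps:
Z = 0 (Z = 4 - 4 = 0)
L(l) = 1 (L(l) = (4 - 3)² = 1² = 1)
X(p) = 2 (X(p) = 2 + 0/p = 2 + 0 = 2)
462231/451175 + (47*(X(13) + L(13)))/(-90245) = 462231/451175 + (47*(2 + 1))/(-90245) = 462231*(1/451175) + (47*3)*(-1/90245) = 462231/451175 + 141*(-1/90245) = 462231/451175 - 141/90245 = 8330084184/8143257575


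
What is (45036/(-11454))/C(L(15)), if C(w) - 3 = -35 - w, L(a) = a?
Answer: 7506/89723 ≈ 0.083658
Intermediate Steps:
C(w) = -32 - w (C(w) = 3 + (-35 - w) = -32 - w)
(45036/(-11454))/C(L(15)) = (45036/(-11454))/(-32 - 1*15) = (45036*(-1/11454))/(-32 - 15) = -7506/1909/(-47) = -7506/1909*(-1/47) = 7506/89723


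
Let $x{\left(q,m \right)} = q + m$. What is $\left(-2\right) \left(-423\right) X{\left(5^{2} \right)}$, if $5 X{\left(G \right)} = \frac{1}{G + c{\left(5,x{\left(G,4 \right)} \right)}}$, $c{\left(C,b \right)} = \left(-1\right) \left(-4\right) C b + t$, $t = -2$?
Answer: $\frac{94}{335} \approx 0.2806$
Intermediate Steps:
$x{\left(q,m \right)} = m + q$
$c{\left(C,b \right)} = -2 + 4 C b$ ($c{\left(C,b \right)} = \left(-1\right) \left(-4\right) C b - 2 = 4 C b - 2 = -2 + 4 C b$)
$X{\left(G \right)} = \frac{1}{5 \left(78 + 21 G\right)}$ ($X{\left(G \right)} = \frac{1}{5 \left(G + \left(-2 + 4 \cdot 5 \left(4 + G\right)\right)\right)} = \frac{1}{5 \left(G + \left(-2 + \left(80 + 20 G\right)\right)\right)} = \frac{1}{5 \left(G + \left(78 + 20 G\right)\right)} = \frac{1}{5 \left(78 + 21 G\right)}$)
$\left(-2\right) \left(-423\right) X{\left(5^{2} \right)} = \left(-2\right) \left(-423\right) \frac{1}{15 \left(26 + 7 \cdot 5^{2}\right)} = 846 \frac{1}{15 \left(26 + 7 \cdot 25\right)} = 846 \frac{1}{15 \left(26 + 175\right)} = 846 \frac{1}{15 \cdot 201} = 846 \cdot \frac{1}{15} \cdot \frac{1}{201} = 846 \cdot \frac{1}{3015} = \frac{94}{335}$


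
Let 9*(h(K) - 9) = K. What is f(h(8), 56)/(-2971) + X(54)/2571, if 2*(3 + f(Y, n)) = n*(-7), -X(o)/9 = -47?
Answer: 589454/2546147 ≈ 0.23151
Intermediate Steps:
X(o) = 423 (X(o) = -9*(-47) = 423)
h(K) = 9 + K/9
f(Y, n) = -3 - 7*n/2 (f(Y, n) = -3 + (n*(-7))/2 = -3 + (-7*n)/2 = -3 - 7*n/2)
f(h(8), 56)/(-2971) + X(54)/2571 = (-3 - 7/2*56)/(-2971) + 423/2571 = (-3 - 196)*(-1/2971) + 423*(1/2571) = -199*(-1/2971) + 141/857 = 199/2971 + 141/857 = 589454/2546147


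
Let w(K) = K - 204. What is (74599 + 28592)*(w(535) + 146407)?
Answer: 15142040958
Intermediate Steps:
w(K) = -204 + K
(74599 + 28592)*(w(535) + 146407) = (74599 + 28592)*((-204 + 535) + 146407) = 103191*(331 + 146407) = 103191*146738 = 15142040958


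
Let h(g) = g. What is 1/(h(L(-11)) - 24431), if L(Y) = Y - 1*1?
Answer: -1/24443 ≈ -4.0911e-5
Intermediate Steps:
L(Y) = -1 + Y (L(Y) = Y - 1 = -1 + Y)
1/(h(L(-11)) - 24431) = 1/((-1 - 11) - 24431) = 1/(-12 - 24431) = 1/(-24443) = -1/24443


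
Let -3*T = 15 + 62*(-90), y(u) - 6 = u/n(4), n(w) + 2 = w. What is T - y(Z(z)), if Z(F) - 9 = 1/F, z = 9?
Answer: 16600/9 ≈ 1844.4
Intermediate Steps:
Z(F) = 9 + 1/F
n(w) = -2 + w
y(u) = 6 + u/2 (y(u) = 6 + u/(-2 + 4) = 6 + u/2)
T = 1855 (T = -(15 + 62*(-90))/3 = -(15 - 5580)/3 = -⅓*(-5565) = 1855)
T - y(Z(z)) = 1855 - (6 + (9 + 1/9)/2) = 1855 - (6 + (9 + ⅑)/2) = 1855 - (6 + (½)*(82/9)) = 1855 - (6 + 41/9) = 1855 - 1*95/9 = 1855 - 95/9 = 16600/9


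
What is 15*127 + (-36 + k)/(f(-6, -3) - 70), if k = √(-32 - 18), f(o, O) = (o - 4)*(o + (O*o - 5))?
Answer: 66684/35 - I*√2/28 ≈ 1905.3 - 0.050508*I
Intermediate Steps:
f(o, O) = (-4 + o)*(-5 + o + O*o) (f(o, O) = (-4 + o)*(o + (-5 + O*o)) = (-4 + o)*(-5 + o + O*o))
k = 5*I*√2 (k = √(-50) = 5*I*√2 ≈ 7.0711*I)
15*127 + (-36 + k)/(f(-6, -3) - 70) = 15*127 + (-36 + 5*I*√2)/((20 + (-6)² - 9*(-6) - 3*(-6)² - 4*(-3)*(-6)) - 70) = 1905 + (-36 + 5*I*√2)/((20 + 36 + 54 - 3*36 - 72) - 70) = 1905 + (-36 + 5*I*√2)/((20 + 36 + 54 - 108 - 72) - 70) = 1905 + (-36 + 5*I*√2)/(-70 - 70) = 1905 + (-36 + 5*I*√2)/(-140) = 1905 + (-36 + 5*I*√2)*(-1/140) = 1905 + (9/35 - I*√2/28) = 66684/35 - I*√2/28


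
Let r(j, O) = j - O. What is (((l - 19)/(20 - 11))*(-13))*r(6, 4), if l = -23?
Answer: 364/3 ≈ 121.33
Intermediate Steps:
(((l - 19)/(20 - 11))*(-13))*r(6, 4) = (((-23 - 19)/(20 - 11))*(-13))*(6 - 1*4) = (-42/9*(-13))*(6 - 4) = (-42*⅑*(-13))*2 = -14/3*(-13)*2 = (182/3)*2 = 364/3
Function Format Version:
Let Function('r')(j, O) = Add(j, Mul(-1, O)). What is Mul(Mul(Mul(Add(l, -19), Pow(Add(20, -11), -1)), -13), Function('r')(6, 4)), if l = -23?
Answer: Rational(364, 3) ≈ 121.33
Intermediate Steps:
Mul(Mul(Mul(Add(l, -19), Pow(Add(20, -11), -1)), -13), Function('r')(6, 4)) = Mul(Mul(Mul(Add(-23, -19), Pow(Add(20, -11), -1)), -13), Add(6, Mul(-1, 4))) = Mul(Mul(Mul(-42, Pow(9, -1)), -13), Add(6, -4)) = Mul(Mul(Mul(-42, Rational(1, 9)), -13), 2) = Mul(Mul(Rational(-14, 3), -13), 2) = Mul(Rational(182, 3), 2) = Rational(364, 3)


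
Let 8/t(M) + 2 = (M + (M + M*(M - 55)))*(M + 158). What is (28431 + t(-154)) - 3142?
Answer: 1612300199/63755 ≈ 25289.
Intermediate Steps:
t(M) = 8/(-2 + (158 + M)*(2*M + M*(-55 + M))) (t(M) = 8/(-2 + (M + (M + M*(M - 55)))*(M + 158)) = 8/(-2 + (M + (M + M*(-55 + M)))*(158 + M)) = 8/(-2 + (2*M + M*(-55 + M))*(158 + M)) = 8/(-2 + (158 + M)*(2*M + M*(-55 + M))))
(28431 + t(-154)) - 3142 = (28431 + 8/(-2 + (-154)³ - 8374*(-154) + 105*(-154)²)) - 3142 = (28431 + 8/(-2 - 3652264 + 1289596 + 105*23716)) - 3142 = (28431 + 8/(-2 - 3652264 + 1289596 + 2490180)) - 3142 = (28431 + 8/127510) - 3142 = (28431 + 8*(1/127510)) - 3142 = (28431 + 4/63755) - 3142 = 1812618409/63755 - 3142 = 1612300199/63755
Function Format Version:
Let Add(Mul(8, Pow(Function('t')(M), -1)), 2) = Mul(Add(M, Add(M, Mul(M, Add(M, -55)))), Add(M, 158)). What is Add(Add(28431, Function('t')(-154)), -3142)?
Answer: Rational(1612300199, 63755) ≈ 25289.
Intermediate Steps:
Function('t')(M) = Mul(8, Pow(Add(-2, Mul(Add(158, M), Add(Mul(2, M), Mul(M, Add(-55, M))))), -1)) (Function('t')(M) = Mul(8, Pow(Add(-2, Mul(Add(M, Add(M, Mul(M, Add(M, -55)))), Add(M, 158))), -1)) = Mul(8, Pow(Add(-2, Mul(Add(M, Add(M, Mul(M, Add(-55, M)))), Add(158, M))), -1)) = Mul(8, Pow(Add(-2, Mul(Add(Mul(2, M), Mul(M, Add(-55, M))), Add(158, M))), -1)) = Mul(8, Pow(Add(-2, Mul(Add(158, M), Add(Mul(2, M), Mul(M, Add(-55, M))))), -1)))
Add(Add(28431, Function('t')(-154)), -3142) = Add(Add(28431, Mul(8, Pow(Add(-2, Pow(-154, 3), Mul(-8374, -154), Mul(105, Pow(-154, 2))), -1))), -3142) = Add(Add(28431, Mul(8, Pow(Add(-2, -3652264, 1289596, Mul(105, 23716)), -1))), -3142) = Add(Add(28431, Mul(8, Pow(Add(-2, -3652264, 1289596, 2490180), -1))), -3142) = Add(Add(28431, Mul(8, Pow(127510, -1))), -3142) = Add(Add(28431, Mul(8, Rational(1, 127510))), -3142) = Add(Add(28431, Rational(4, 63755)), -3142) = Add(Rational(1812618409, 63755), -3142) = Rational(1612300199, 63755)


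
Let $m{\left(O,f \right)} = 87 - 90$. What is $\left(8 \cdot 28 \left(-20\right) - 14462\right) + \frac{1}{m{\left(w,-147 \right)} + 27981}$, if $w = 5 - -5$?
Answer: $- \frac{529959275}{27978} \approx -18942.0$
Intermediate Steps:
$w = 10$ ($w = 5 + 5 = 10$)
$m{\left(O,f \right)} = -3$ ($m{\left(O,f \right)} = 87 - 90 = -3$)
$\left(8 \cdot 28 \left(-20\right) - 14462\right) + \frac{1}{m{\left(w,-147 \right)} + 27981} = \left(8 \cdot 28 \left(-20\right) - 14462\right) + \frac{1}{-3 + 27981} = \left(224 \left(-20\right) - 14462\right) + \frac{1}{27978} = \left(-4480 - 14462\right) + \frac{1}{27978} = -18942 + \frac{1}{27978} = - \frac{529959275}{27978}$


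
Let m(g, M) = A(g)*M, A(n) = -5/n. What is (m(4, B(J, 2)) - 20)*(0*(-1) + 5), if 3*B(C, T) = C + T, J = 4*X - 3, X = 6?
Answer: -1775/12 ≈ -147.92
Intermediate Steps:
J = 21 (J = 4*6 - 3 = 24 - 3 = 21)
B(C, T) = C/3 + T/3 (B(C, T) = (C + T)/3 = C/3 + T/3)
m(g, M) = -5*M/g (m(g, M) = (-5/g)*M = -5*M/g)
(m(4, B(J, 2)) - 20)*(0*(-1) + 5) = (-5*((1/3)*21 + (1/3)*2)/4 - 20)*(0*(-1) + 5) = (-5*(7 + 2/3)*1/4 - 20)*(0 + 5) = (-5*23/3*1/4 - 20)*5 = (-115/12 - 20)*5 = -355/12*5 = -1775/12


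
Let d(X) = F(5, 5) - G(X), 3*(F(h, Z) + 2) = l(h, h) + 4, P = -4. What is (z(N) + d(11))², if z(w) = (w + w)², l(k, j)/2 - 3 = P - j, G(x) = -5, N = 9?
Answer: 946729/9 ≈ 1.0519e+5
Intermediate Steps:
l(k, j) = -2 - 2*j (l(k, j) = 6 + 2*(-4 - j) = 6 + (-8 - 2*j) = -2 - 2*j)
z(w) = 4*w² (z(w) = (2*w)² = 4*w²)
F(h, Z) = -4/3 - 2*h/3 (F(h, Z) = -2 + ((-2 - 2*h) + 4)/3 = -2 + (2 - 2*h)/3 = -2 + (⅔ - 2*h/3) = -4/3 - 2*h/3)
d(X) = ⅓ (d(X) = (-4/3 - ⅔*5) - 1*(-5) = (-4/3 - 10/3) + 5 = -14/3 + 5 = ⅓)
(z(N) + d(11))² = (4*9² + ⅓)² = (4*81 + ⅓)² = (324 + ⅓)² = (973/3)² = 946729/9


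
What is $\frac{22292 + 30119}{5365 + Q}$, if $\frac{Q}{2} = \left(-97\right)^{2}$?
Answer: $\frac{52411}{24183} \approx 2.1673$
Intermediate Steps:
$Q = 18818$ ($Q = 2 \left(-97\right)^{2} = 2 \cdot 9409 = 18818$)
$\frac{22292 + 30119}{5365 + Q} = \frac{22292 + 30119}{5365 + 18818} = \frac{52411}{24183}$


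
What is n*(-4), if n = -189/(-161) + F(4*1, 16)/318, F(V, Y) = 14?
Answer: -17816/3657 ≈ -4.8717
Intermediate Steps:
n = 4454/3657 (n = -189/(-161) + 14/318 = -189*(-1/161) + 14*(1/318) = 27/23 + 7/159 = 4454/3657 ≈ 1.2179)
n*(-4) = (4454/3657)*(-4) = -17816/3657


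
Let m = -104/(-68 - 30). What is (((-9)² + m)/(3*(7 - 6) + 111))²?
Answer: 16168441/31203396 ≈ 0.51816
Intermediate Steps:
m = 52/49 (m = -104/(-98) = -104*(-1/98) = 52/49 ≈ 1.0612)
(((-9)² + m)/(3*(7 - 6) + 111))² = (((-9)² + 52/49)/(3*(7 - 6) + 111))² = ((81 + 52/49)/(3*1 + 111))² = (4021/(49*(3 + 111)))² = ((4021/49)/114)² = ((4021/49)*(1/114))² = (4021/5586)² = 16168441/31203396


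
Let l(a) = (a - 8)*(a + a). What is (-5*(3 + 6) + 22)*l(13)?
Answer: -2990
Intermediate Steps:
l(a) = 2*a*(-8 + a) (l(a) = (-8 + a)*(2*a) = 2*a*(-8 + a))
(-5*(3 + 6) + 22)*l(13) = (-5*(3 + 6) + 22)*(2*13*(-8 + 13)) = (-5*9 + 22)*(2*13*5) = (-45 + 22)*130 = -23*130 = -2990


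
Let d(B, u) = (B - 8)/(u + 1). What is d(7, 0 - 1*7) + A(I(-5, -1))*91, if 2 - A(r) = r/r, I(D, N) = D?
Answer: 547/6 ≈ 91.167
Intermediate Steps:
d(B, u) = (-8 + B)/(1 + u)
A(r) = 1 (A(r) = 2 - r/r = 2 - 1*1 = 2 - 1 = 1)
d(7, 0 - 1*7) + A(I(-5, -1))*91 = (-8 + 7)/(1 + (0 - 1*7)) + 1*91 = -1/(1 + (0 - 7)) + 91 = -1/(1 - 7) + 91 = -1/(-6) + 91 = -1/6*(-1) + 91 = 1/6 + 91 = 547/6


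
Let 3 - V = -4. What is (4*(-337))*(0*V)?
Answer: 0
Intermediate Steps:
V = 7 (V = 3 - 1*(-4) = 3 + 4 = 7)
(4*(-337))*(0*V) = (4*(-337))*(0*7) = -1348*0 = 0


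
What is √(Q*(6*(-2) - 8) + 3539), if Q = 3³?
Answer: √2999 ≈ 54.763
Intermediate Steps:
Q = 27
√(Q*(6*(-2) - 8) + 3539) = √(27*(6*(-2) - 8) + 3539) = √(27*(-12 - 8) + 3539) = √(27*(-20) + 3539) = √(-540 + 3539) = √2999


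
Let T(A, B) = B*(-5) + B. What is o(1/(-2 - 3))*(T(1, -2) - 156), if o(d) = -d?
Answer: -148/5 ≈ -29.600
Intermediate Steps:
T(A, B) = -4*B (T(A, B) = -5*B + B = -4*B)
o(1/(-2 - 3))*(T(1, -2) - 156) = (-1/(-2 - 3))*(-4*(-2) - 156) = (-1/(-5))*(8 - 156) = -1*(-⅕)*(-148) = (⅕)*(-148) = -148/5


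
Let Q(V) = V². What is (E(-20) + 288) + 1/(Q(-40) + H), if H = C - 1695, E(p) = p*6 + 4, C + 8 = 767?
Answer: 114209/664 ≈ 172.00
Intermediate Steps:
C = 759 (C = -8 + 767 = 759)
E(p) = 4 + 6*p (E(p) = 6*p + 4 = 4 + 6*p)
H = -936 (H = 759 - 1695 = -936)
(E(-20) + 288) + 1/(Q(-40) + H) = ((4 + 6*(-20)) + 288) + 1/((-40)² - 936) = ((4 - 120) + 288) + 1/(1600 - 936) = (-116 + 288) + 1/664 = 172 + 1/664 = 114209/664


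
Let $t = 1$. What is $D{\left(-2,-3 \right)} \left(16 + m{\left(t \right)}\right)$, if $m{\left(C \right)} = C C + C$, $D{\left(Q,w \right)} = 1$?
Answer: $18$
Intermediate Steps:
$m{\left(C \right)} = C + C^{2}$ ($m{\left(C \right)} = C^{2} + C = C + C^{2}$)
$D{\left(-2,-3 \right)} \left(16 + m{\left(t \right)}\right) = 1 \left(16 + 1 \left(1 + 1\right)\right) = 1 \left(16 + 1 \cdot 2\right) = 1 \left(16 + 2\right) = 1 \cdot 18 = 18$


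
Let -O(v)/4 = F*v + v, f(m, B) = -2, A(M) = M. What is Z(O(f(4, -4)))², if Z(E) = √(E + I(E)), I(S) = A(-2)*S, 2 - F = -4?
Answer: -56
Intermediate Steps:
F = 6 (F = 2 - 1*(-4) = 2 + 4 = 6)
O(v) = -28*v (O(v) = -4*(6*v + v) = -28*v)
I(S) = -2*S
Z(E) = √(-E) (Z(E) = √(E - 2*E) = √(-E))
Z(O(f(4, -4)))² = (√(-(-28)*(-2)))² = (√(-1*56))² = (√(-56))² = (2*I*√14)² = -56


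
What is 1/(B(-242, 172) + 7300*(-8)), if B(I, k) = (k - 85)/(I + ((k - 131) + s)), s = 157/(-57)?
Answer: -11614/678262559 ≈ -1.7123e-5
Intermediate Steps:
s = -157/57 (s = 157*(-1/57) = -157/57 ≈ -2.7544)
B(I, k) = (-85 + k)/(-7624/57 + I + k) (B(I, k) = (k - 85)/(I + ((k - 131) - 157/57)) = (-85 + k)/(I + ((-131 + k) - 157/57)) = (-85 + k)/(I + (-7624/57 + k)) = (-85 + k)/(-7624/57 + I + k))
1/(B(-242, 172) + 7300*(-8)) = 1/(57*(-85 + 172)/(-7624 + 57*(-242) + 57*172) + 7300*(-8)) = 1/(57*87/(-7624 - 13794 + 9804) - 58400) = 1/(57*87/(-11614) - 58400) = 1/(57*(-1/11614)*87 - 58400) = 1/(-4959/11614 - 58400) = 1/(-678262559/11614) = -11614/678262559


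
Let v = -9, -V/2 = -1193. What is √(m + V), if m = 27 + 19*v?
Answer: √2242 ≈ 47.350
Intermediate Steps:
V = 2386 (V = -2*(-1193) = 2386)
m = -144 (m = 27 + 19*(-9) = 27 - 171 = -144)
√(m + V) = √(-144 + 2386) = √2242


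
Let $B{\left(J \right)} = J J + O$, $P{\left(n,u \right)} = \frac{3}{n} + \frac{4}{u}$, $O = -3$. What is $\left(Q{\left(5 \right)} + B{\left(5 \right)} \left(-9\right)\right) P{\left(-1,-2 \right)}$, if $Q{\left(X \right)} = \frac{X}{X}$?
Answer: $985$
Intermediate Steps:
$B{\left(J \right)} = -3 + J^{2}$ ($B{\left(J \right)} = J J - 3 = J^{2} - 3 = -3 + J^{2}$)
$Q{\left(X \right)} = 1$
$\left(Q{\left(5 \right)} + B{\left(5 \right)} \left(-9\right)\right) P{\left(-1,-2 \right)} = \left(1 + \left(-3 + 5^{2}\right) \left(-9\right)\right) \left(\frac{3}{-1} + \frac{4}{-2}\right) = \left(1 + \left(-3 + 25\right) \left(-9\right)\right) \left(3 \left(-1\right) + 4 \left(- \frac{1}{2}\right)\right) = \left(1 + 22 \left(-9\right)\right) \left(-3 - 2\right) = \left(1 - 198\right) \left(-5\right) = \left(-197\right) \left(-5\right) = 985$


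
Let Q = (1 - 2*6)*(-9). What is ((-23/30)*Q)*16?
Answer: -6072/5 ≈ -1214.4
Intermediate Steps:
Q = 99 (Q = (1 - 12)*(-9) = -11*(-9) = 99)
((-23/30)*Q)*16 = (-23/30*99)*16 = (-23*1/30*99)*16 = -23/30*99*16 = -759/10*16 = -6072/5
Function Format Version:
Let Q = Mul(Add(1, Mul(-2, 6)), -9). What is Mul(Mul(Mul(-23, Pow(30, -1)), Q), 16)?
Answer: Rational(-6072, 5) ≈ -1214.4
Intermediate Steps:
Q = 99 (Q = Mul(Add(1, -12), -9) = Mul(-11, -9) = 99)
Mul(Mul(Mul(-23, Pow(30, -1)), Q), 16) = Mul(Mul(Mul(-23, Pow(30, -1)), 99), 16) = Mul(Mul(Mul(-23, Rational(1, 30)), 99), 16) = Mul(Mul(Rational(-23, 30), 99), 16) = Mul(Rational(-759, 10), 16) = Rational(-6072, 5)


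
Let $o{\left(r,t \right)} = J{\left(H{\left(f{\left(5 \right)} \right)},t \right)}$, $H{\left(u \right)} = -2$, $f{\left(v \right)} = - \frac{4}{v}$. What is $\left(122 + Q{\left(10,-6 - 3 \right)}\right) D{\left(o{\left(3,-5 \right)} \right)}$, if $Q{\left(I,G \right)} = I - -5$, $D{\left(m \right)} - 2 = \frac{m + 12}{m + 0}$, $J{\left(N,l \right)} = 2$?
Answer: $1233$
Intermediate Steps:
$o{\left(r,t \right)} = 2$
$D{\left(m \right)} = 2 + \frac{12 + m}{m}$ ($D{\left(m \right)} = 2 + \frac{m + 12}{m + 0} = 2 + \frac{12 + m}{m}$)
$Q{\left(I,G \right)} = 5 + I$ ($Q{\left(I,G \right)} = I + 5 = 5 + I$)
$\left(122 + Q{\left(10,-6 - 3 \right)}\right) D{\left(o{\left(3,-5 \right)} \right)} = \left(122 + \left(5 + 10\right)\right) \left(3 + \frac{12}{2}\right) = \left(122 + 15\right) \left(3 + 12 \cdot \frac{1}{2}\right) = 137 \left(3 + 6\right) = 137 \cdot 9 = 1233$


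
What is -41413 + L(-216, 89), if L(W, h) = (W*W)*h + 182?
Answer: 4111153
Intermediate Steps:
L(W, h) = 182 + h*W² (L(W, h) = W²*h + 182 = h*W² + 182 = 182 + h*W²)
-41413 + L(-216, 89) = -41413 + (182 + 89*(-216)²) = -41413 + (182 + 89*46656) = -41413 + (182 + 4152384) = -41413 + 4152566 = 4111153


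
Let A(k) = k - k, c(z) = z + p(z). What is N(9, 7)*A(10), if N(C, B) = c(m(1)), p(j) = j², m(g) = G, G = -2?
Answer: 0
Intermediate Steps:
m(g) = -2
c(z) = z + z²
A(k) = 0
N(C, B) = 2 (N(C, B) = -2*(1 - 2) = -2*(-1) = 2)
N(9, 7)*A(10) = 2*0 = 0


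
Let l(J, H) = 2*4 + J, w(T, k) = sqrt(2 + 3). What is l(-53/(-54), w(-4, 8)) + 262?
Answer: 14633/54 ≈ 270.98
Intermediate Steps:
w(T, k) = sqrt(5)
l(J, H) = 8 + J
l(-53/(-54), w(-4, 8)) + 262 = (8 - 53/(-54)) + 262 = (8 - 53*(-1/54)) + 262 = (8 + 53/54) + 262 = 485/54 + 262 = 14633/54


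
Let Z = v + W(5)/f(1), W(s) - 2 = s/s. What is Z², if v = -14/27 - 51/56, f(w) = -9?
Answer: 7102225/2286144 ≈ 3.1066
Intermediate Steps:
W(s) = 3 (W(s) = 2 + s/s = 2 + 1 = 3)
v = -2161/1512 (v = -14*1/27 - 51*1/56 = -14/27 - 51/56 = -2161/1512 ≈ -1.4292)
Z = -2665/1512 (Z = -2161/1512 + 3/(-9) = -2161/1512 + 3*(-⅑) = -2161/1512 - ⅓ = -2665/1512 ≈ -1.7626)
Z² = (-2665/1512)² = 7102225/2286144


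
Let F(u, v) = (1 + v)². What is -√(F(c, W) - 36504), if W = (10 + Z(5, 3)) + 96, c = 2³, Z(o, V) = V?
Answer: -2*I*√6101 ≈ -156.22*I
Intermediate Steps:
c = 8
W = 109 (W = (10 + 3) + 96 = 13 + 96 = 109)
-√(F(c, W) - 36504) = -√((1 + 109)² - 36504) = -√(110² - 36504) = -√(12100 - 36504) = -√(-24404) = -2*I*√6101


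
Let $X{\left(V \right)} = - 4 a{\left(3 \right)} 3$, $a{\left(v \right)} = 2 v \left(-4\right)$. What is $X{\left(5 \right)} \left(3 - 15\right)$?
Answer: $-3456$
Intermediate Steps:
$a{\left(v \right)} = - 8 v$
$X{\left(V \right)} = 288$ ($X{\left(V \right)} = - 4 \left(\left(-8\right) 3\right) 3 = \left(-4\right) \left(-24\right) 3 = 96 \cdot 3 = 288$)
$X{\left(5 \right)} \left(3 - 15\right) = 288 \left(3 - 15\right) = 288 \left(-12\right) = -3456$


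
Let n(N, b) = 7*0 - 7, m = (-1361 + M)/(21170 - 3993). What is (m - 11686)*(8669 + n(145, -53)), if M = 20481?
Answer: -1738561297924/17177 ≈ -1.0121e+8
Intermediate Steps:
m = 19120/17177 (m = (-1361 + 20481)/(21170 - 3993) = 19120/17177 ≈ 1.1131)
n(N, b) = -7 (n(N, b) = 0 - 7 = -7)
(m - 11686)*(8669 + n(145, -53)) = (19120/17177 - 11686)*(8669 - 7) = -200711302/17177*8662 = -1738561297924/17177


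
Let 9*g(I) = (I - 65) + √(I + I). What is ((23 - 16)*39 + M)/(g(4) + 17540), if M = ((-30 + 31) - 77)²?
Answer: 8590735359/24900524393 - 108882*√2/24900524393 ≈ 0.34500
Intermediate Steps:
g(I) = -65/9 + I/9 + √2*√I/9 (g(I) = ((I - 65) + √(I + I))/9 = ((-65 + I) + √(2*I))/9 = ((-65 + I) + √2*√I)/9 = (-65 + I + √2*√I)/9 = -65/9 + I/9 + √2*√I/9)
M = 5776 (M = (1 - 77)² = (-76)² = 5776)
((23 - 16)*39 + M)/(g(4) + 17540) = ((23 - 16)*39 + 5776)/((-65/9 + (⅑)*4 + √2*√4/9) + 17540) = (7*39 + 5776)/((-65/9 + 4/9 + (⅑)*√2*2) + 17540) = (273 + 5776)/((-65/9 + 4/9 + 2*√2/9) + 17540) = 6049/((-61/9 + 2*√2/9) + 17540) = 6049/(157799/9 + 2*√2/9)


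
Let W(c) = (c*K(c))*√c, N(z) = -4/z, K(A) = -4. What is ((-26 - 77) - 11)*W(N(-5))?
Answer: 3648*√5/25 ≈ 326.29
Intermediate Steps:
W(c) = -4*c^(3/2) (W(c) = (c*(-4))*√c = (-4*c)*√c = -4*c^(3/2))
((-26 - 77) - 11)*W(N(-5)) = ((-26 - 77) - 11)*(-4*8*(-1/(-5))^(3/2)) = (-103 - 11)*(-4*8*√5/25) = -(-456)*(⅘)^(3/2) = -(-456)*8*√5/25 = -(-3648)*√5/25 = 3648*√5/25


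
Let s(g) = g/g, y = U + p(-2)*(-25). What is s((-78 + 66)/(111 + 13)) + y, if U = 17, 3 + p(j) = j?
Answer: 143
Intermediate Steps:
p(j) = -3 + j
y = 142 (y = 17 + (-3 - 2)*(-25) = 17 - 5*(-25) = 17 + 125 = 142)
s(g) = 1
s((-78 + 66)/(111 + 13)) + y = 1 + 142 = 143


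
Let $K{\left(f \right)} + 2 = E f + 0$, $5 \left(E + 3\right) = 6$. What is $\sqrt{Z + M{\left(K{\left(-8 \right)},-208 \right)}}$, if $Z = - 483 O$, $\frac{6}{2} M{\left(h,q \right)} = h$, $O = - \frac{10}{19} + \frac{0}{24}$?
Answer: $\frac{2 \sqrt{5245995}}{285} \approx 16.073$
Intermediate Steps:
$E = - \frac{9}{5}$ ($E = -3 + \frac{1}{5} \cdot 6 = -3 + \frac{6}{5} = - \frac{9}{5} \approx -1.8$)
$K{\left(f \right)} = -2 - \frac{9 f}{5}$ ($K{\left(f \right)} = -2 + \left(- \frac{9 f}{5} + 0\right) = -2 - \frac{9 f}{5}$)
$O = - \frac{10}{19}$ ($O = \left(-10\right) \frac{1}{19} + 0 \cdot \frac{1}{24} = - \frac{10}{19} + 0 = - \frac{10}{19} \approx -0.52632$)
$M{\left(h,q \right)} = \frac{h}{3}$
$Z = \frac{4830}{19}$ ($Z = \left(-483\right) \left(- \frac{10}{19}\right) = \frac{4830}{19} \approx 254.21$)
$\sqrt{Z + M{\left(K{\left(-8 \right)},-208 \right)}} = \sqrt{\frac{4830}{19} + \frac{-2 - - \frac{72}{5}}{3}} = \sqrt{\frac{4830}{19} + \frac{-2 + \frac{72}{5}}{3}} = \sqrt{\frac{4830}{19} + \frac{1}{3} \cdot \frac{62}{5}} = \sqrt{\frac{4830}{19} + \frac{62}{15}} = \sqrt{\frac{73628}{285}} = \frac{2 \sqrt{5245995}}{285}$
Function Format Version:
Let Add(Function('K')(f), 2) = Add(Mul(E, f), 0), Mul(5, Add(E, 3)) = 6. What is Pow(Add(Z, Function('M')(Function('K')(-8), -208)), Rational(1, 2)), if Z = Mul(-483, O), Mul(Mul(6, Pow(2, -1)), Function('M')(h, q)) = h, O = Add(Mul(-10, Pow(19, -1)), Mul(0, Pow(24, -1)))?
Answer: Mul(Rational(2, 285), Pow(5245995, Rational(1, 2))) ≈ 16.073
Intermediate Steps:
E = Rational(-9, 5) (E = Add(-3, Mul(Rational(1, 5), 6)) = Add(-3, Rational(6, 5)) = Rational(-9, 5) ≈ -1.8000)
Function('K')(f) = Add(-2, Mul(Rational(-9, 5), f)) (Function('K')(f) = Add(-2, Add(Mul(Rational(-9, 5), f), 0)) = Add(-2, Mul(Rational(-9, 5), f)))
O = Rational(-10, 19) (O = Add(Mul(-10, Rational(1, 19)), Mul(0, Rational(1, 24))) = Add(Rational(-10, 19), 0) = Rational(-10, 19) ≈ -0.52632)
Function('M')(h, q) = Mul(Rational(1, 3), h)
Z = Rational(4830, 19) (Z = Mul(-483, Rational(-10, 19)) = Rational(4830, 19) ≈ 254.21)
Pow(Add(Z, Function('M')(Function('K')(-8), -208)), Rational(1, 2)) = Pow(Add(Rational(4830, 19), Mul(Rational(1, 3), Add(-2, Mul(Rational(-9, 5), -8)))), Rational(1, 2)) = Pow(Add(Rational(4830, 19), Mul(Rational(1, 3), Add(-2, Rational(72, 5)))), Rational(1, 2)) = Pow(Add(Rational(4830, 19), Mul(Rational(1, 3), Rational(62, 5))), Rational(1, 2)) = Pow(Add(Rational(4830, 19), Rational(62, 15)), Rational(1, 2)) = Pow(Rational(73628, 285), Rational(1, 2)) = Mul(Rational(2, 285), Pow(5245995, Rational(1, 2)))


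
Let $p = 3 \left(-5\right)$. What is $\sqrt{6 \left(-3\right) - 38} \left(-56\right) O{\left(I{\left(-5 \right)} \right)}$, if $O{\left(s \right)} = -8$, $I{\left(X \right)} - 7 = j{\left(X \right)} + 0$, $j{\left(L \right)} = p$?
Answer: $896 i \sqrt{14} \approx 3352.5 i$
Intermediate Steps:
$p = -15$
$j{\left(L \right)} = -15$
$I{\left(X \right)} = -8$ ($I{\left(X \right)} = 7 + \left(-15 + 0\right) = 7 - 15 = -8$)
$\sqrt{6 \left(-3\right) - 38} \left(-56\right) O{\left(I{\left(-5 \right)} \right)} = \sqrt{6 \left(-3\right) - 38} \left(-56\right) \left(-8\right) = \sqrt{-18 - 38} \left(-56\right) \left(-8\right) = \sqrt{-56} \left(-56\right) \left(-8\right) = 2 i \sqrt{14} \left(-56\right) \left(-8\right) = - 112 i \sqrt{14} \left(-8\right) = 896 i \sqrt{14}$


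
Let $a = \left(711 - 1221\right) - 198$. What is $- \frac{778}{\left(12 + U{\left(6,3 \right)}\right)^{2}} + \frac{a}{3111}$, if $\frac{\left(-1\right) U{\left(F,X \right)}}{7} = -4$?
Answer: $- \frac{592193}{829600} \approx -0.71383$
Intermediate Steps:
$a = -708$ ($a = -510 - 198 = -708$)
$U{\left(F,X \right)} = 28$ ($U{\left(F,X \right)} = \left(-7\right) \left(-4\right) = 28$)
$- \frac{778}{\left(12 + U{\left(6,3 \right)}\right)^{2}} + \frac{a}{3111} = - \frac{778}{\left(12 + 28\right)^{2}} - \frac{708}{3111} = - \frac{778}{40^{2}} - \frac{236}{1037} = - \frac{778}{1600} - \frac{236}{1037} = \left(-778\right) \frac{1}{1600} - \frac{236}{1037} = - \frac{389}{800} - \frac{236}{1037} = - \frac{592193}{829600}$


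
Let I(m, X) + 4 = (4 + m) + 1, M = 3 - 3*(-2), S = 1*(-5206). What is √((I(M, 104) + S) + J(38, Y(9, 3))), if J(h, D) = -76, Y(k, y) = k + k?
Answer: 2*I*√1318 ≈ 72.609*I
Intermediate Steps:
Y(k, y) = 2*k
S = -5206
M = 9 (M = 3 + 6 = 9)
I(m, X) = 1 + m (I(m, X) = -4 + ((4 + m) + 1) = -4 + (5 + m) = 1 + m)
√((I(M, 104) + S) + J(38, Y(9, 3))) = √(((1 + 9) - 5206) - 76) = √((10 - 5206) - 76) = √(-5196 - 76) = √(-5272) = 2*I*√1318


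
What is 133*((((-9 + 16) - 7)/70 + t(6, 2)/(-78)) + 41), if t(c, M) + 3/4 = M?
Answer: 1700671/312 ≈ 5450.9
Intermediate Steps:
t(c, M) = -¾ + M
133*((((-9 + 16) - 7)/70 + t(6, 2)/(-78)) + 41) = 133*((((-9 + 16) - 7)/70 + (-¾ + 2)/(-78)) + 41) = 133*(((7 - 7)*(1/70) + (5/4)*(-1/78)) + 41) = 133*((0*(1/70) - 5/312) + 41) = 133*((0 - 5/312) + 41) = 133*(-5/312 + 41) = 133*(12787/312) = 1700671/312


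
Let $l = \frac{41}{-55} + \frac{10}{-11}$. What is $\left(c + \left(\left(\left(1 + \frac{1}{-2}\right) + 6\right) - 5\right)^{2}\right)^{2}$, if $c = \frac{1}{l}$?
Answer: $\frac{358801}{132496} \approx 2.708$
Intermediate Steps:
$l = - \frac{91}{55}$ ($l = 41 \left(- \frac{1}{55}\right) + 10 \left(- \frac{1}{11}\right) = - \frac{41}{55} - \frac{10}{11} = - \frac{91}{55} \approx -1.6545$)
$c = - \frac{55}{91}$ ($c = \frac{1}{- \frac{91}{55}} = - \frac{55}{91} \approx -0.6044$)
$\left(c + \left(\left(\left(1 + \frac{1}{-2}\right) + 6\right) - 5\right)^{2}\right)^{2} = \left(- \frac{55}{91} + \left(\left(\left(1 + \frac{1}{-2}\right) + 6\right) - 5\right)^{2}\right)^{2} = \left(- \frac{55}{91} + \left(\left(\left(1 - \frac{1}{2}\right) + 6\right) - 5\right)^{2}\right)^{2} = \left(- \frac{55}{91} + \left(\left(\frac{1}{2} + 6\right) - 5\right)^{2}\right)^{2} = \left(- \frac{55}{91} + \left(\frac{13}{2} - 5\right)^{2}\right)^{2} = \left(- \frac{55}{91} + \left(\frac{3}{2}\right)^{2}\right)^{2} = \left(- \frac{55}{91} + \frac{9}{4}\right)^{2} = \left(\frac{599}{364}\right)^{2} = \frac{358801}{132496}$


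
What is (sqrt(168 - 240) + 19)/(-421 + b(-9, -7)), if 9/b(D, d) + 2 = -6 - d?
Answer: -19/430 - 3*I*sqrt(2)/215 ≈ -0.044186 - 0.019733*I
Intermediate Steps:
b(D, d) = 9/(-8 - d) (b(D, d) = 9/(-2 + (-6 - d)) = 9/(-8 - d))
(sqrt(168 - 240) + 19)/(-421 + b(-9, -7)) = (sqrt(168 - 240) + 19)/(-421 - 9/(8 - 7)) = (sqrt(-72) + 19)/(-421 - 9/1) = (6*I*sqrt(2) + 19)/(-421 - 9*1) = (19 + 6*I*sqrt(2))/(-421 - 9) = (19 + 6*I*sqrt(2))/(-430) = (19 + 6*I*sqrt(2))*(-1/430) = -19/430 - 3*I*sqrt(2)/215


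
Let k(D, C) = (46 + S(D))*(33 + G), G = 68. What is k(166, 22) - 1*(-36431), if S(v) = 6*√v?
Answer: 41077 + 606*√166 ≈ 48885.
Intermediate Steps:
k(D, C) = 4646 + 606*√D (k(D, C) = (46 + 6*√D)*(33 + 68) = (46 + 6*√D)*101 = 4646 + 606*√D)
k(166, 22) - 1*(-36431) = (4646 + 606*√166) - 1*(-36431) = (4646 + 606*√166) + 36431 = 41077 + 606*√166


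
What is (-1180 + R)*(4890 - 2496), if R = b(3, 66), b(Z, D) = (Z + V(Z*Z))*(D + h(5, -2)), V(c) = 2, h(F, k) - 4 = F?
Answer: -1927170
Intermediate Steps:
h(F, k) = 4 + F
b(Z, D) = (2 + Z)*(9 + D) (b(Z, D) = (Z + 2)*(D + (4 + 5)) = (2 + Z)*(D + 9) = (2 + Z)*(9 + D))
R = 375 (R = 18 + 2*66 + 9*3 + 66*3 = 18 + 132 + 27 + 198 = 375)
(-1180 + R)*(4890 - 2496) = (-1180 + 375)*(4890 - 2496) = -805*2394 = -1927170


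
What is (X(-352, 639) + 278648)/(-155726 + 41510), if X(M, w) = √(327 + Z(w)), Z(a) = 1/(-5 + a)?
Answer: -34831/14277 - 7*√2682454/72412944 ≈ -2.4398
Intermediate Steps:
X(M, w) = √(327 + 1/(-5 + w))
(X(-352, 639) + 278648)/(-155726 + 41510) = (√((-1634 + 327*639)/(-5 + 639)) + 278648)/(-155726 + 41510) = (√((-1634 + 208953)/634) + 278648)/(-114216) = (√((1/634)*207319) + 278648)*(-1/114216) = (√(207319/634) + 278648)*(-1/114216) = (7*√2682454/634 + 278648)*(-1/114216) = (278648 + 7*√2682454/634)*(-1/114216) = -34831/14277 - 7*√2682454/72412944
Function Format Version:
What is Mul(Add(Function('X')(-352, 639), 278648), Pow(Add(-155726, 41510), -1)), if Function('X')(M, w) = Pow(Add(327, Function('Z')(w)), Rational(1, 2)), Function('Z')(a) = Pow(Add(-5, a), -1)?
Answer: Add(Rational(-34831, 14277), Mul(Rational(-7, 72412944), Pow(2682454, Rational(1, 2)))) ≈ -2.4398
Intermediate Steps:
Function('X')(M, w) = Pow(Add(327, Pow(Add(-5, w), -1)), Rational(1, 2))
Mul(Add(Function('X')(-352, 639), 278648), Pow(Add(-155726, 41510), -1)) = Mul(Add(Pow(Mul(Pow(Add(-5, 639), -1), Add(-1634, Mul(327, 639))), Rational(1, 2)), 278648), Pow(Add(-155726, 41510), -1)) = Mul(Add(Pow(Mul(Pow(634, -1), Add(-1634, 208953)), Rational(1, 2)), 278648), Pow(-114216, -1)) = Mul(Add(Pow(Mul(Rational(1, 634), 207319), Rational(1, 2)), 278648), Rational(-1, 114216)) = Mul(Add(Pow(Rational(207319, 634), Rational(1, 2)), 278648), Rational(-1, 114216)) = Mul(Add(Mul(Rational(7, 634), Pow(2682454, Rational(1, 2))), 278648), Rational(-1, 114216)) = Mul(Add(278648, Mul(Rational(7, 634), Pow(2682454, Rational(1, 2)))), Rational(-1, 114216)) = Add(Rational(-34831, 14277), Mul(Rational(-7, 72412944), Pow(2682454, Rational(1, 2))))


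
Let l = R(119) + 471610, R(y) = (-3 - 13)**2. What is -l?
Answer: -471866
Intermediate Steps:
R(y) = 256 (R(y) = (-16)**2 = 256)
l = 471866 (l = 256 + 471610 = 471866)
-l = -1*471866 = -471866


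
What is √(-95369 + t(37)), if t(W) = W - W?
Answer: I*√95369 ≈ 308.82*I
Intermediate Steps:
t(W) = 0
√(-95369 + t(37)) = √(-95369 + 0) = √(-95369) = I*√95369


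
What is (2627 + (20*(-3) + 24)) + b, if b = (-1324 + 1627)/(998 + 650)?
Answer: 4270271/1648 ≈ 2591.2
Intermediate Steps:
b = 303/1648 ≈ 0.18386
(2627 + (20*(-3) + 24)) + b = (2627 + (20*(-3) + 24)) + 303/1648 = (2627 + (-60 + 24)) + 303/1648 = (2627 - 36) + 303/1648 = 2591 + 303/1648 = 4270271/1648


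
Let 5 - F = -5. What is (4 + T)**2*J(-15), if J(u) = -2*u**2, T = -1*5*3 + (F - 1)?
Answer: -1800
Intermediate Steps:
F = 10 (F = 5 - 1*(-5) = 5 + 5 = 10)
T = -6 (T = -1*5*3 + (10 - 1) = -5*3 + 9 = -15 + 9 = -6)
(4 + T)**2*J(-15) = (4 - 6)**2*(-2*(-15)**2) = (-2)**2*(-2*225) = 4*(-450) = -1800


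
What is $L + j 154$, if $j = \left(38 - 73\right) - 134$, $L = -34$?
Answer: $-26060$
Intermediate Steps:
$j = -169$ ($j = -35 - 134 = -169$)
$L + j 154 = -34 - 26026 = -26060$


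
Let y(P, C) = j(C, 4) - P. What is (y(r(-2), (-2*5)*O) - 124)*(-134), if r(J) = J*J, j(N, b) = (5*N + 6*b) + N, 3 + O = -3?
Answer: -34304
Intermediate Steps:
O = -6 (O = -3 - 3 = -6)
j(N, b) = 6*N + 6*b
r(J) = J**2
y(P, C) = 24 - P + 6*C (y(P, C) = (6*C + 6*4) - P = (6*C + 24) - P = (24 + 6*C) - P = 24 - P + 6*C)
(y(r(-2), (-2*5)*O) - 124)*(-134) = ((24 - 1*(-2)**2 + 6*(-2*5*(-6))) - 124)*(-134) = ((24 - 1*4 + 6*(-10*(-6))) - 124)*(-134) = ((24 - 4 + 6*60) - 124)*(-134) = ((24 - 4 + 360) - 124)*(-134) = (380 - 124)*(-134) = 256*(-134) = -34304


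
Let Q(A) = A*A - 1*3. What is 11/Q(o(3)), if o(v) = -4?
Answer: 11/13 ≈ 0.84615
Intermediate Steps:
Q(A) = -3 + A² (Q(A) = A² - 3 = -3 + A²)
11/Q(o(3)) = 11/(-3 + (-4)²) = 11/(-3 + 16) = 11/13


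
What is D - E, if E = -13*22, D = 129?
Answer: 415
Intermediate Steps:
E = -286
D - E = 129 - 1*(-286) = 129 + 286 = 415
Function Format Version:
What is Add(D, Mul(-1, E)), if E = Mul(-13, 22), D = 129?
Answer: 415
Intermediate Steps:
E = -286
Add(D, Mul(-1, E)) = Add(129, Mul(-1, -286)) = Add(129, 286) = 415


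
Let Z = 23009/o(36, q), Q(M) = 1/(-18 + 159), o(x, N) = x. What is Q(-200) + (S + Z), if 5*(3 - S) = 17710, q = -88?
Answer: -4906553/1692 ≈ -2899.9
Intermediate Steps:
S = -3539 (S = 3 - ⅕*17710 = 3 - 3542 = -3539)
Q(M) = 1/141
Z = 23009/36 ≈ 639.14
Q(-200) + (S + Z) = 1/141 + (-3539 + 23009/36) = 1/141 - 104395/36 = -4906553/1692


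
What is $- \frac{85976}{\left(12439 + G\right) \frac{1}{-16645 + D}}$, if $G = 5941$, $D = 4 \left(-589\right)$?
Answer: $\frac{408407494}{4595} \approx 88881.0$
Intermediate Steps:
$D = -2356$
$- \frac{85976}{\left(12439 + G\right) \frac{1}{-16645 + D}} = - \frac{85976}{\left(12439 + 5941\right) \frac{1}{-16645 - 2356}} = - \frac{85976}{18380 \frac{1}{-19001}} = - \frac{85976}{18380 \left(- \frac{1}{19001}\right)} = - \frac{85976}{- \frac{18380}{19001}} = \left(-85976\right) \left(- \frac{19001}{18380}\right) = \frac{408407494}{4595}$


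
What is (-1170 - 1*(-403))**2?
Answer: 588289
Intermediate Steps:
(-1170 - 1*(-403))**2 = (-1170 + 403)**2 = (-767)**2 = 588289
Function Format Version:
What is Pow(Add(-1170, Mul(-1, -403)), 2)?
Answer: 588289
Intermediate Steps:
Pow(Add(-1170, Mul(-1, -403)), 2) = Pow(Add(-1170, 403), 2) = Pow(-767, 2) = 588289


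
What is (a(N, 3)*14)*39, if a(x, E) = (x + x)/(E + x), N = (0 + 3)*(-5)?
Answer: 1365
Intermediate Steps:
N = -15 (N = 3*(-5) = -15)
a(x, E) = 2*x/(E + x) (a(x, E) = (2*x)/(E + x) = 2*x/(E + x))
(a(N, 3)*14)*39 = ((2*(-15)/(3 - 15))*14)*39 = ((2*(-15)/(-12))*14)*39 = ((2*(-15)*(-1/12))*14)*39 = ((5/2)*14)*39 = 35*39 = 1365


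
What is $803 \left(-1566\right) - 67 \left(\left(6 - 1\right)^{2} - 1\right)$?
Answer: $-1259106$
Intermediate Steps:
$803 \left(-1566\right) - 67 \left(\left(6 - 1\right)^{2} - 1\right) = -1257498 - 67 \left(5^{2} - 1\right) = -1257498 - 67 \left(25 - 1\right) = -1257498 - 1608 = -1259106$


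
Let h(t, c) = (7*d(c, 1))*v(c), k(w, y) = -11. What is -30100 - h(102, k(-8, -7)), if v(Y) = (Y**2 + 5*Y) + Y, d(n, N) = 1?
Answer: -30485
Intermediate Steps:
v(Y) = Y**2 + 6*Y
h(t, c) = 7*c*(6 + c) (h(t, c) = (7*1)*(c*(6 + c)) = 7*(c*(6 + c)) = 7*c*(6 + c))
-30100 - h(102, k(-8, -7)) = -30100 - 7*(-11)*(6 - 11) = -30100 - 7*(-11)*(-5) = -30100 - 1*385 = -30100 - 385 = -30485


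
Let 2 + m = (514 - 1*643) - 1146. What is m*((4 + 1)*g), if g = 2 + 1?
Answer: -19155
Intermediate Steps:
g = 3
m = -1277 (m = -2 + ((514 - 1*643) - 1146) = -2 + ((514 - 643) - 1146) = -2 + (-129 - 1146) = -2 - 1275 = -1277)
m*((4 + 1)*g) = -1277*(4 + 1)*3 = -6385*3 = -1277*15 = -19155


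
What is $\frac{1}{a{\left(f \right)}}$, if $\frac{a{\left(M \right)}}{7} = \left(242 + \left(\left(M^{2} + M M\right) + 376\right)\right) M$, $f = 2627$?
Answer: $\frac{1}{253821086764} \approx 3.9398 \cdot 10^{-12}$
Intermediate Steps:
$a{\left(M \right)} = 7 M \left(618 + 2 M^{2}\right)$ ($a{\left(M \right)} = 7 \left(242 + \left(\left(M^{2} + M M\right) + 376\right)\right) M = 7 \left(242 + \left(\left(M^{2} + M^{2}\right) + 376\right)\right) M = 7 \left(242 + \left(2 M^{2} + 376\right)\right) M = 7 \left(242 + \left(376 + 2 M^{2}\right)\right) M = 7 \left(618 + 2 M^{2}\right) M = 7 M \left(618 + 2 M^{2}\right)$)
$\frac{1}{a{\left(f \right)}} = \frac{1}{14 \cdot 2627 \left(309 + 2627^{2}\right)} = \frac{1}{14 \cdot 2627 \left(309 + 6901129\right)} = \frac{1}{14 \cdot 2627 \cdot 6901438} = \frac{1}{253821086764}$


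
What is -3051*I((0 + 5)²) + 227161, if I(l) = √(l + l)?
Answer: 227161 - 15255*√2 ≈ 2.0559e+5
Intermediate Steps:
I(l) = √2*√l (I(l) = √(2*l) = √2*√l)
-3051*I((0 + 5)²) + 227161 = -3051*√2*√((0 + 5)²) + 227161 = -3051*√2*√(5²) + 227161 = -3051*√2*√25 + 227161 = -3051*√2*5 + 227161 = -15255*√2 + 227161 = 227161 - 15255*√2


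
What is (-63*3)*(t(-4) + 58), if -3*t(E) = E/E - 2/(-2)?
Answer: -10836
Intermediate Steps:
t(E) = -⅔ (t(E) = -(E/E - 2/(-2))/3 = -(1 - 2*(-½))/3 = -(1 + 1)/3 = -⅓*2 = -⅔)
(-63*3)*(t(-4) + 58) = (-63*3)*(-⅔ + 58) = -189*172/3 = -10836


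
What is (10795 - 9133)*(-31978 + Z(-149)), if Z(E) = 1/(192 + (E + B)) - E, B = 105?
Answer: -3914584221/74 ≈ -5.2900e+7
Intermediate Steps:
Z(E) = 1/(297 + E) - E (Z(E) = 1/(192 + (E + 105)) - E = 1/(192 + (105 + E)) - E = 1/(297 + E) - E)
(10795 - 9133)*(-31978 + Z(-149)) = (10795 - 9133)*(-31978 + (1 - 1*(-149)² - 297*(-149))/(297 - 149)) = 1662*(-31978 + (1 - 1*22201 + 44253)/148) = 1662*(-31978 + (1 - 22201 + 44253)/148) = 1662*(-31978 + (1/148)*22053) = 1662*(-31978 + 22053/148) = 1662*(-4710691/148) = -3914584221/74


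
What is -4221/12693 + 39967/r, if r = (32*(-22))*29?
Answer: -197825689/86380096 ≈ -2.2902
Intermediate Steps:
r = -20416 (r = -704*29 = -20416)
-4221/12693 + 39967/r = -4221/12693 + 39967/(-20416) = -4221*1/12693 + 39967*(-1/20416) = -1407/4231 - 39967/20416 = -197825689/86380096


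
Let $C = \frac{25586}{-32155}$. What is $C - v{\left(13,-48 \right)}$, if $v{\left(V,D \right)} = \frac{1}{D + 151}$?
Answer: $- \frac{2667513}{3311965} \approx -0.80542$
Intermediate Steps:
$v{\left(V,D \right)} = \frac{1}{151 + D}$
$C = - \frac{25586}{32155}$ ($C = 25586 \left(- \frac{1}{32155}\right) = - \frac{25586}{32155} \approx -0.79571$)
$C - v{\left(13,-48 \right)} = - \frac{25586}{32155} - \frac{1}{151 - 48} = - \frac{25586}{32155} - \frac{1}{103} = - \frac{2667513}{3311965}$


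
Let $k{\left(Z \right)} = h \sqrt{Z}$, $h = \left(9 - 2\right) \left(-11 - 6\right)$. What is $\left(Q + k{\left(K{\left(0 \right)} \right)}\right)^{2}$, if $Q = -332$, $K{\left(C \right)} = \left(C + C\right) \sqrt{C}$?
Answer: $110224$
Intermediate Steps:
$K{\left(C \right)} = 2 C^{\frac{3}{2}}$ ($K{\left(C \right)} = 2 C \sqrt{C} = 2 C^{\frac{3}{2}}$)
$h = -119$ ($h = 7 \left(-17\right) = -119$)
$k{\left(Z \right)} = - 119 \sqrt{Z}$
$\left(Q + k{\left(K{\left(0 \right)} \right)}\right)^{2} = \left(-332 - 119 \sqrt{2 \cdot 0^{\frac{3}{2}}}\right)^{2} = \left(-332 - 119 \sqrt{2 \cdot 0}\right)^{2} = \left(-332 - 119 \sqrt{0}\right)^{2} = \left(-332 - 0\right)^{2} = \left(-332 + 0\right)^{2} = \left(-332\right)^{2} = 110224$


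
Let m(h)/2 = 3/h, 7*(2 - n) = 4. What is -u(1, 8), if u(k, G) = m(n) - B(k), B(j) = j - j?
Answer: -21/5 ≈ -4.2000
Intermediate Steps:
n = 10/7 (n = 2 - ⅐*4 = 2 - 4/7 = 10/7 ≈ 1.4286)
B(j) = 0
m(h) = 6/h (m(h) = 2*(3/h) = 6/h)
u(k, G) = 21/5 (u(k, G) = 6/(10/7) - 1*0 = 6*(7/10) + 0 = 21/5 + 0 = 21/5)
-u(1, 8) = -1*21/5 = -21/5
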